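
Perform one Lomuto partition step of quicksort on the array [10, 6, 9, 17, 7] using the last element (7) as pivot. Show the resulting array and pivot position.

Lomuto partition with pivot = 7:

Initial array: [10, 6, 9, 17, 7]

arr[0]=10 > 7: no swap
arr[1]=6 <= 7: swap with position 0, array becomes [6, 10, 9, 17, 7]
arr[2]=9 > 7: no swap
arr[3]=17 > 7: no swap

Place pivot at position 1: [6, 7, 9, 17, 10]
Pivot position: 1

After partitioning with pivot 7, the array becomes [6, 7, 9, 17, 10]. The pivot is placed at index 1. All elements to the left of the pivot are <= 7, and all elements to the right are > 7.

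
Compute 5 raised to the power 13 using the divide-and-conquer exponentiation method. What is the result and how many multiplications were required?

Computing 5^13 by squaring (build up from 5^1; each line after the first costs one multiplication):

5^1 = 5
5^2 = (5^1)^2 = 5^2 = 25
5^3 = 5 * 5^2 = 5 * 25 = 125
5^6 = (5^3)^2 = 125^2 = 15625
5^12 = (5^6)^2 = 15625^2 = 244140625
5^13 = 5 * 5^12 = 5 * 244140625 = 1220703125

Result: 1220703125
Multiplications needed: 5 (5 lines after 5^1)

5^13 = 1220703125. Using exponentiation by squaring, this requires 5 multiplications. The key idea: if the exponent is even, square the half-power; if odd, multiply by the base once.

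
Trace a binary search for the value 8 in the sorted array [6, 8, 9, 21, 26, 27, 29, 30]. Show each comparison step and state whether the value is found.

Binary search for 8 in [6, 8, 9, 21, 26, 27, 29, 30]:

lo=0, hi=7, mid=3, arr[mid]=21 -> 21 > 8, search left half
lo=0, hi=2, mid=1, arr[mid]=8 -> Found target at index 1!

Binary search finds 8 at index 1 after 2 comparisons. The search repeatedly halves the search space by comparing with the middle element.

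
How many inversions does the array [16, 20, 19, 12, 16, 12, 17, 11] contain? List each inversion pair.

Finding inversions in [16, 20, 19, 12, 16, 12, 17, 11]:

(0, 3): arr[0]=16 > arr[3]=12
(0, 5): arr[0]=16 > arr[5]=12
(0, 7): arr[0]=16 > arr[7]=11
(1, 2): arr[1]=20 > arr[2]=19
(1, 3): arr[1]=20 > arr[3]=12
(1, 4): arr[1]=20 > arr[4]=16
(1, 5): arr[1]=20 > arr[5]=12
(1, 6): arr[1]=20 > arr[6]=17
(1, 7): arr[1]=20 > arr[7]=11
(2, 3): arr[2]=19 > arr[3]=12
(2, 4): arr[2]=19 > arr[4]=16
(2, 5): arr[2]=19 > arr[5]=12
(2, 6): arr[2]=19 > arr[6]=17
(2, 7): arr[2]=19 > arr[7]=11
(3, 7): arr[3]=12 > arr[7]=11
(4, 5): arr[4]=16 > arr[5]=12
(4, 7): arr[4]=16 > arr[7]=11
(5, 7): arr[5]=12 > arr[7]=11
(6, 7): arr[6]=17 > arr[7]=11

Total inversions: 19

The array has 19 inversion(s): (0,3), (0,5), (0,7), (1,2), (1,3), (1,4), (1,5), (1,6), (1,7), (2,3), (2,4), (2,5), (2,6), (2,7), (3,7), (4,5), (4,7), (5,7), (6,7). Each pair (i,j) satisfies i < j and arr[i] > arr[j].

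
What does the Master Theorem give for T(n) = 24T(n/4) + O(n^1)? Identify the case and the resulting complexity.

Master Theorem for T(n) = 24T(n/4) + O(n^1):

a = 24, b = 4, c = 1
log_b(a) = log_4(24) = 2.2925

Case 1: c = 1 < log_4(24) = 2.2925
T(n) = O(n^(log_4 24))

For T(n) = 24T(n/4) + O(n^1): log_4(24) = 2.2925. This is Case 1 of the Master Theorem (c < log_b(a), work dominated by leaves), giving O(n^(log_4 24)).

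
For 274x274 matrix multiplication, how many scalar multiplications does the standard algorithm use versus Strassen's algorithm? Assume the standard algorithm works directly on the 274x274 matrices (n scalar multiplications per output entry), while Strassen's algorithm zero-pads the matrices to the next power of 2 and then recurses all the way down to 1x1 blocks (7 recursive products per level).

Matrix multiplication for 274x274 matrices:

Strassen's algorithm requires power-of-2 dimensions. Pad 274x274 to 512x512 (next power of 2).

Standard algorithm: 274^3 = 20570824 multiplications
Strassen's algorithm: 7^(log2(512)) = 7^9 = 40353607 multiplications
Difference: 20570824 - 40353607 = -19782783 (Strassen uses MORE here due to padding overhead — for small or just-over-power-of-2 n, padding can outweigh the per-level savings)

Standard: 20570824 multiplications (274^3). Strassen: 40353607 multiplications (7^9, after padding to 512x512). Strassen reduces 8 recursive multiplications to 7 at each level.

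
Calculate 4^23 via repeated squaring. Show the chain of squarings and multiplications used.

Computing 4^23 by squaring (build up from 4^1; each line after the first costs one multiplication):

4^1 = 4
4^2 = (4^1)^2 = 4^2 = 16
4^4 = (4^2)^2 = 16^2 = 256
4^5 = 4 * 4^4 = 4 * 256 = 1024
4^10 = (4^5)^2 = 1024^2 = 1048576
4^11 = 4 * 4^10 = 4 * 1048576 = 4194304
4^22 = (4^11)^2 = 4194304^2 = 17592186044416
4^23 = 4 * 4^22 = 4 * 17592186044416 = 70368744177664

Result: 70368744177664
Multiplications needed: 7 (7 lines after 4^1)

4^23 = 70368744177664. Using exponentiation by squaring, this requires 7 multiplications. The key idea: if the exponent is even, square the half-power; if odd, multiply by the base once.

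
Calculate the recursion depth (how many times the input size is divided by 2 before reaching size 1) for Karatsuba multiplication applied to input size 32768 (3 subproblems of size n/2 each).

For divide and conquer with division factor 2:

Problem sizes at each level:
Level 0: 32768
Level 1: 16384
Level 2: 8192
Level 3: 4096
Level 4: 2048
Level 5: 1024
Level 6: 512
Level 7: 256
Level 8: 128
Level 9: 64
Level 10: 32
Level 11: 16
Level 12: 8
Level 13: 4
Level 14: 2
Level 15: 1

The root is level 0 and the size-1 base case is level 15 (the tree spans levels 0 through 15, i.e. 16 levels counting the root), so the depth is the number of divisions: log_2(32768) = 15

The recursion tree depth is log_2(32768) = 15. At each level, the problem size is divided by 2, so it takes 15 divisions to reduce to a base case of size 1. The algorithm makes 3 recursive calls at each level.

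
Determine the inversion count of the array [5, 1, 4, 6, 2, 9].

Finding inversions in [5, 1, 4, 6, 2, 9]:

(0, 1): arr[0]=5 > arr[1]=1
(0, 2): arr[0]=5 > arr[2]=4
(0, 4): arr[0]=5 > arr[4]=2
(2, 4): arr[2]=4 > arr[4]=2
(3, 4): arr[3]=6 > arr[4]=2

Total inversions: 5

The array has 5 inversion(s): (0,1), (0,2), (0,4), (2,4), (3,4). Each pair (i,j) satisfies i < j and arr[i] > arr[j].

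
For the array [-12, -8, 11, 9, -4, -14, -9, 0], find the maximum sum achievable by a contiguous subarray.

Using Kadane's algorithm on [-12, -8, 11, 9, -4, -14, -9, 0]:

Scanning through the array:
Position 1 (value -8): max_ending_here = -8, max_so_far = -8
Position 2 (value 11): max_ending_here = 11, max_so_far = 11
Position 3 (value 9): max_ending_here = 20, max_so_far = 20
Position 4 (value -4): max_ending_here = 16, max_so_far = 20
Position 5 (value -14): max_ending_here = 2, max_so_far = 20
Position 6 (value -9): max_ending_here = -7, max_so_far = 20
Position 7 (value 0): max_ending_here = 0, max_so_far = 20

Maximum subarray: [11, 9]
Maximum sum: 20

The maximum subarray is [11, 9] with sum 20. This subarray runs from index 2 to index 3.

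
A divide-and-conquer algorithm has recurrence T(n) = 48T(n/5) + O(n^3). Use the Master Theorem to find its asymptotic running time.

Master Theorem for T(n) = 48T(n/5) + O(n^3):

a = 48, b = 5, c = 3
log_b(a) = log_5(48) = 2.4053

Case 3: c = 3 > log_5(48) = 2.4053
T(n) = O(n^3) = O(n^3)

For T(n) = 48T(n/5) + O(n^3): log_5(48) = 2.4053. This is Case 3 of the Master Theorem (c > log_b(a), work dominated by root), giving O(n^3).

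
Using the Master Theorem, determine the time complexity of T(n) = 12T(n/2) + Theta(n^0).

Master Theorem for T(n) = 12T(n/2) + O(n^0):

a = 12, b = 2, c = 0
log_b(a) = log_2(12) = 3.5850

Case 1: c = 0 < log_2(12) = 3.5850
T(n) = O(n^(log_2 12))

For T(n) = 12T(n/2) + O(n^0): log_2(12) = 3.5850. This is Case 1 of the Master Theorem (c < log_b(a), work dominated by leaves), giving O(n^(log_2 12)).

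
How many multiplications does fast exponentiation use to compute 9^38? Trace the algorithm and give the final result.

Computing 9^38 by squaring (build up from 9^1; each line after the first costs one multiplication):

9^1 = 9
9^2 = (9^1)^2 = 9^2 = 81
9^4 = (9^2)^2 = 81^2 = 6561
9^8 = (9^4)^2 = 6561^2 = 43046721
9^9 = 9 * 9^8 = 9 * 43046721 = 387420489
9^18 = (9^9)^2 = 387420489^2 = 150094635296999121
9^19 = 9 * 9^18 = 9 * 150094635296999121 = 1350851717672992089
9^38 = (9^19)^2 = 1350851717672992089^2 = 1824800363140073127359051977856583921

Result: 1824800363140073127359051977856583921
Multiplications needed: 7 (7 lines after 9^1)

9^38 = 1824800363140073127359051977856583921. Using exponentiation by squaring, this requires 7 multiplications. The key idea: if the exponent is even, square the half-power; if odd, multiply by the base once.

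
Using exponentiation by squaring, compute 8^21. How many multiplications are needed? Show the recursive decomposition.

Computing 8^21 by squaring (build up from 8^1; each line after the first costs one multiplication):

8^1 = 8
8^2 = (8^1)^2 = 8^2 = 64
8^4 = (8^2)^2 = 64^2 = 4096
8^5 = 8 * 8^4 = 8 * 4096 = 32768
8^10 = (8^5)^2 = 32768^2 = 1073741824
8^20 = (8^10)^2 = 1073741824^2 = 1152921504606846976
8^21 = 8 * 8^20 = 8 * 1152921504606846976 = 9223372036854775808

Result: 9223372036854775808
Multiplications needed: 6 (6 lines after 8^1)

8^21 = 9223372036854775808. Using exponentiation by squaring, this requires 6 multiplications. The key idea: if the exponent is even, square the half-power; if odd, multiply by the base once.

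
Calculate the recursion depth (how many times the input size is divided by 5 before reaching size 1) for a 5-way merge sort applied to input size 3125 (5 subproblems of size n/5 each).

For divide and conquer with division factor 5:

Problem sizes at each level:
Level 0: 3125
Level 1: 625
Level 2: 125
Level 3: 25
Level 4: 5
Level 5: 1

The root is level 0 and the size-1 base case is level 5 (the tree spans levels 0 through 5, i.e. 6 levels counting the root), so the depth is the number of divisions: log_5(3125) = 5

The recursion tree depth is log_5(3125) = 5. At each level, the problem size is divided by 5, so it takes 5 divisions to reduce to a base case of size 1. The algorithm makes 5 recursive calls at each level.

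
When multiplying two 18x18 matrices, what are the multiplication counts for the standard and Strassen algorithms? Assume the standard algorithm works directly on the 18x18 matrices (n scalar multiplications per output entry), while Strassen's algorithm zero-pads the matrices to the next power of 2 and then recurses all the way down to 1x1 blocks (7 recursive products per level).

Matrix multiplication for 18x18 matrices:

Strassen's algorithm requires power-of-2 dimensions. Pad 18x18 to 32x32 (next power of 2).

Standard algorithm: 18^3 = 5832 multiplications
Strassen's algorithm: 7^(log2(32)) = 7^5 = 16807 multiplications
Difference: 5832 - 16807 = -10975 (Strassen uses MORE here due to padding overhead — for small or just-over-power-of-2 n, padding can outweigh the per-level savings)

Standard: 5832 multiplications (18^3). Strassen: 16807 multiplications (7^5, after padding to 32x32). Strassen reduces 8 recursive multiplications to 7 at each level.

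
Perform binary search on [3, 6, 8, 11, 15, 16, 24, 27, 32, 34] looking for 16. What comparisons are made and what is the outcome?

Binary search for 16 in [3, 6, 8, 11, 15, 16, 24, 27, 32, 34]:

lo=0, hi=9, mid=4, arr[mid]=15 -> 15 < 16, search right half
lo=5, hi=9, mid=7, arr[mid]=27 -> 27 > 16, search left half
lo=5, hi=6, mid=5, arr[mid]=16 -> Found target at index 5!

Binary search finds 16 at index 5 after 3 comparisons. The search repeatedly halves the search space by comparing with the middle element.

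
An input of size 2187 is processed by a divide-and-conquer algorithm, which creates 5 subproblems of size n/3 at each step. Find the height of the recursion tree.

For divide and conquer with division factor 3:

Problem sizes at each level:
Level 0: 2187
Level 1: 729
Level 2: 243
Level 3: 81
Level 4: 27
Level 5: 9
Level 6: 3
Level 7: 1

The root is level 0 and the size-1 base case is level 7 (the tree spans levels 0 through 7, i.e. 8 levels counting the root), so the depth is the number of divisions: log_3(2187) = 7

The recursion tree depth is log_3(2187) = 7. At each level, the problem size is divided by 3, so it takes 7 divisions to reduce to a base case of size 1. The algorithm makes 5 recursive calls at each level.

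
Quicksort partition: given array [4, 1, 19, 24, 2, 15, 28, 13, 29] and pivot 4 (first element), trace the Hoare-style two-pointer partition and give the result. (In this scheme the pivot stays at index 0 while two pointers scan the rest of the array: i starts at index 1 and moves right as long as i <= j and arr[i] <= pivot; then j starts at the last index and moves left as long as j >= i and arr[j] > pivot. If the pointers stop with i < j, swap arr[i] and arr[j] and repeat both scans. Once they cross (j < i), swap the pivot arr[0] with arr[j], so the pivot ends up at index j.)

Hoare-style two-pointer partition with pivot = 4:

Initial array: [4, 1, 19, 24, 2, 15, 28, 13, 29]

Pointers start at i = 1, j = 8.
i stops at index 2 (arr[2]=19 > 4), j stops at index 4 (arr[4]=2 <= 4): swap arr[2] and arr[4], array becomes [4, 1, 2, 24, 19, 15, 28, 13, 29]
i ends at 3, j ends at 2: the pointers have crossed (j < i), so scanning stops.

Swap pivot arr[0] with arr[2] to place pivot at position 2: [2, 1, 4, 24, 19, 15, 28, 13, 29]
Pivot position: 2

After partitioning with pivot 4, the array becomes [2, 1, 4, 24, 19, 15, 28, 13, 29]. The pivot is placed at index 2. All elements to the left of the pivot are <= 4, and all elements to the right are > 4.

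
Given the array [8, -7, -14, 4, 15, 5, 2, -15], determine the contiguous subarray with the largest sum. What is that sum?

Using Kadane's algorithm on [8, -7, -14, 4, 15, 5, 2, -15]:

Scanning through the array:
Position 1 (value -7): max_ending_here = 1, max_so_far = 8
Position 2 (value -14): max_ending_here = -13, max_so_far = 8
Position 3 (value 4): max_ending_here = 4, max_so_far = 8
Position 4 (value 15): max_ending_here = 19, max_so_far = 19
Position 5 (value 5): max_ending_here = 24, max_so_far = 24
Position 6 (value 2): max_ending_here = 26, max_so_far = 26
Position 7 (value -15): max_ending_here = 11, max_so_far = 26

Maximum subarray: [4, 15, 5, 2]
Maximum sum: 26

The maximum subarray is [4, 15, 5, 2] with sum 26. This subarray runs from index 3 to index 6.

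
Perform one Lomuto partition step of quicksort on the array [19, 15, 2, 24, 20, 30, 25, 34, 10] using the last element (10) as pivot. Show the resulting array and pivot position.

Lomuto partition with pivot = 10:

Initial array: [19, 15, 2, 24, 20, 30, 25, 34, 10]

arr[0]=19 > 10: no swap
arr[1]=15 > 10: no swap
arr[2]=2 <= 10: swap with position 0, array becomes [2, 15, 19, 24, 20, 30, 25, 34, 10]
arr[3]=24 > 10: no swap
arr[4]=20 > 10: no swap
arr[5]=30 > 10: no swap
arr[6]=25 > 10: no swap
arr[7]=34 > 10: no swap

Place pivot at position 1: [2, 10, 19, 24, 20, 30, 25, 34, 15]
Pivot position: 1

After partitioning with pivot 10, the array becomes [2, 10, 19, 24, 20, 30, 25, 34, 15]. The pivot is placed at index 1. All elements to the left of the pivot are <= 10, and all elements to the right are > 10.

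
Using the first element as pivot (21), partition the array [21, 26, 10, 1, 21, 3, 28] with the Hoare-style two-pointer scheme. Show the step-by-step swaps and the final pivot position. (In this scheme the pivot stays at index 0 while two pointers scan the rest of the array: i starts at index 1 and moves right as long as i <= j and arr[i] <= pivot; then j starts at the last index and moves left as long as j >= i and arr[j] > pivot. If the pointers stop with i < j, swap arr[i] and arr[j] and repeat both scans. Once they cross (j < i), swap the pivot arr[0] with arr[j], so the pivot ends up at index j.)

Hoare-style two-pointer partition with pivot = 21:

Initial array: [21, 26, 10, 1, 21, 3, 28]

Pointers start at i = 1, j = 6.
i stops at index 1 (arr[1]=26 > 21), j stops at index 5 (arr[5]=3 <= 21): swap arr[1] and arr[5], array becomes [21, 3, 10, 1, 21, 26, 28]
i ends at 5, j ends at 4: the pointers have crossed (j < i), so scanning stops.

Swap pivot arr[0] with arr[4] to place pivot at position 4: [21, 3, 10, 1, 21, 26, 28]
Pivot position: 4

After partitioning with pivot 21, the array becomes [21, 3, 10, 1, 21, 26, 28]. The pivot is placed at index 4. All elements to the left of the pivot are <= 21, and all elements to the right are > 21.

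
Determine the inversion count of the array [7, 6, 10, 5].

Finding inversions in [7, 6, 10, 5]:

(0, 1): arr[0]=7 > arr[1]=6
(0, 3): arr[0]=7 > arr[3]=5
(1, 3): arr[1]=6 > arr[3]=5
(2, 3): arr[2]=10 > arr[3]=5

Total inversions: 4

The array has 4 inversion(s): (0,1), (0,3), (1,3), (2,3). Each pair (i,j) satisfies i < j and arr[i] > arr[j].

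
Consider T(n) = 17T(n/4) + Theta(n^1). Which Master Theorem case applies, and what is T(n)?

Master Theorem for T(n) = 17T(n/4) + O(n^1):

a = 17, b = 4, c = 1
log_b(a) = log_4(17) = 2.0437

Case 1: c = 1 < log_4(17) = 2.0437
T(n) = O(n^(log_4 17))

For T(n) = 17T(n/4) + O(n^1): log_4(17) = 2.0437. This is Case 1 of the Master Theorem (c < log_b(a), work dominated by leaves), giving O(n^(log_4 17)).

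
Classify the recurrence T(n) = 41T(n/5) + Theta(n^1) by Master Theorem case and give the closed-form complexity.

Master Theorem for T(n) = 41T(n/5) + O(n^1):

a = 41, b = 5, c = 1
log_b(a) = log_5(41) = 2.3074

Case 1: c = 1 < log_5(41) = 2.3074
T(n) = O(n^(log_5 41))

For T(n) = 41T(n/5) + O(n^1): log_5(41) = 2.3074. This is Case 1 of the Master Theorem (c < log_b(a), work dominated by leaves), giving O(n^(log_5 41)).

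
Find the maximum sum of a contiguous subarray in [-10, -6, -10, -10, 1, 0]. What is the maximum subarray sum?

Using Kadane's algorithm on [-10, -6, -10, -10, 1, 0]:

Scanning through the array:
Position 1 (value -6): max_ending_here = -6, max_so_far = -6
Position 2 (value -10): max_ending_here = -10, max_so_far = -6
Position 3 (value -10): max_ending_here = -10, max_so_far = -6
Position 4 (value 1): max_ending_here = 1, max_so_far = 1
Position 5 (value 0): max_ending_here = 1, max_so_far = 1

Maximum subarray: [1]
Maximum sum: 1

The maximum subarray is [1] with sum 1. This subarray runs from index 4 to index 4.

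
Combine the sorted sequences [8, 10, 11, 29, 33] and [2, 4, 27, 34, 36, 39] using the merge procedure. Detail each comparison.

Merging process:

Compare 8 vs 2: take 2 from right. Merged: [2]
Compare 8 vs 4: take 4 from right. Merged: [2, 4]
Compare 8 vs 27: take 8 from left. Merged: [2, 4, 8]
Compare 10 vs 27: take 10 from left. Merged: [2, 4, 8, 10]
Compare 11 vs 27: take 11 from left. Merged: [2, 4, 8, 10, 11]
Compare 29 vs 27: take 27 from right. Merged: [2, 4, 8, 10, 11, 27]
Compare 29 vs 34: take 29 from left. Merged: [2, 4, 8, 10, 11, 27, 29]
Compare 33 vs 34: take 33 from left. Merged: [2, 4, 8, 10, 11, 27, 29, 33]
Append remaining from right: [34, 36, 39]. Merged: [2, 4, 8, 10, 11, 27, 29, 33, 34, 36, 39]

Final merged array: [2, 4, 8, 10, 11, 27, 29, 33, 34, 36, 39]
Total comparisons: 8

The merged array is [2, 4, 8, 10, 11, 27, 29, 33, 34, 36, 39], requiring 8 comparisons. The merge step runs in O(n) time where n is the total number of elements.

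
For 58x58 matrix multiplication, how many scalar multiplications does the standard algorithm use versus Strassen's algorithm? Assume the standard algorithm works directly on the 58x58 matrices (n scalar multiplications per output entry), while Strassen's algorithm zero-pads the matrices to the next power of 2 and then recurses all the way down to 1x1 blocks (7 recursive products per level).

Matrix multiplication for 58x58 matrices:

Strassen's algorithm requires power-of-2 dimensions. Pad 58x58 to 64x64 (next power of 2).

Standard algorithm: 58^3 = 195112 multiplications
Strassen's algorithm: 7^(log2(64)) = 7^6 = 117649 multiplications
Savings: 195112 - 117649 = 77463 multiplications

Standard: 195112 multiplications (58^3). Strassen: 117649 multiplications (7^6, after padding to 64x64). Strassen reduces 8 recursive multiplications to 7 at each level.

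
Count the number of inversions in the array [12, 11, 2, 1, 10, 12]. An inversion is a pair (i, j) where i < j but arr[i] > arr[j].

Finding inversions in [12, 11, 2, 1, 10, 12]:

(0, 1): arr[0]=12 > arr[1]=11
(0, 2): arr[0]=12 > arr[2]=2
(0, 3): arr[0]=12 > arr[3]=1
(0, 4): arr[0]=12 > arr[4]=10
(1, 2): arr[1]=11 > arr[2]=2
(1, 3): arr[1]=11 > arr[3]=1
(1, 4): arr[1]=11 > arr[4]=10
(2, 3): arr[2]=2 > arr[3]=1

Total inversions: 8

The array has 8 inversion(s): (0,1), (0,2), (0,3), (0,4), (1,2), (1,3), (1,4), (2,3). Each pair (i,j) satisfies i < j and arr[i] > arr[j].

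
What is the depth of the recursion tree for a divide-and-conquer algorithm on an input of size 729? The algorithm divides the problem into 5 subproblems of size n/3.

For divide and conquer with division factor 3:

Problem sizes at each level:
Level 0: 729
Level 1: 243
Level 2: 81
Level 3: 27
Level 4: 9
Level 5: 3
Level 6: 1

The root is level 0 and the size-1 base case is level 6 (the tree spans levels 0 through 6, i.e. 7 levels counting the root), so the depth is the number of divisions: log_3(729) = 6

The recursion tree depth is log_3(729) = 6. At each level, the problem size is divided by 3, so it takes 6 divisions to reduce to a base case of size 1. The algorithm makes 5 recursive calls at each level.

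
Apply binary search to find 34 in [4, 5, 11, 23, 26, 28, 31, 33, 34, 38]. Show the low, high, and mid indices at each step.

Binary search for 34 in [4, 5, 11, 23, 26, 28, 31, 33, 34, 38]:

lo=0, hi=9, mid=4, arr[mid]=26 -> 26 < 34, search right half
lo=5, hi=9, mid=7, arr[mid]=33 -> 33 < 34, search right half
lo=8, hi=9, mid=8, arr[mid]=34 -> Found target at index 8!

Binary search finds 34 at index 8 after 3 comparisons. The search repeatedly halves the search space by comparing with the middle element.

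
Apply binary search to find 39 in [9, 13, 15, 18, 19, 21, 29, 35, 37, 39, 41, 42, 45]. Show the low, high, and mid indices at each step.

Binary search for 39 in [9, 13, 15, 18, 19, 21, 29, 35, 37, 39, 41, 42, 45]:

lo=0, hi=12, mid=6, arr[mid]=29 -> 29 < 39, search right half
lo=7, hi=12, mid=9, arr[mid]=39 -> Found target at index 9!

Binary search finds 39 at index 9 after 2 comparisons. The search repeatedly halves the search space by comparing with the middle element.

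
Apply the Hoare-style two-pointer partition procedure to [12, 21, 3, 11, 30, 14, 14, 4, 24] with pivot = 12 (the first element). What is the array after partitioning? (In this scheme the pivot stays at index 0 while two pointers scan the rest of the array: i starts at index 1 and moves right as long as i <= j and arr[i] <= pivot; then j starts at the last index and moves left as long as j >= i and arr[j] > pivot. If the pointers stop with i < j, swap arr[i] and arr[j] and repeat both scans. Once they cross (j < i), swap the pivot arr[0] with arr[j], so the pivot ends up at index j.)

Hoare-style two-pointer partition with pivot = 12:

Initial array: [12, 21, 3, 11, 30, 14, 14, 4, 24]

Pointers start at i = 1, j = 8.
i stops at index 1 (arr[1]=21 > 12), j stops at index 7 (arr[7]=4 <= 12): swap arr[1] and arr[7], array becomes [12, 4, 3, 11, 30, 14, 14, 21, 24]
i ends at 4, j ends at 3: the pointers have crossed (j < i), so scanning stops.

Swap pivot arr[0] with arr[3] to place pivot at position 3: [11, 4, 3, 12, 30, 14, 14, 21, 24]
Pivot position: 3

After partitioning with pivot 12, the array becomes [11, 4, 3, 12, 30, 14, 14, 21, 24]. The pivot is placed at index 3. All elements to the left of the pivot are <= 12, and all elements to the right are > 12.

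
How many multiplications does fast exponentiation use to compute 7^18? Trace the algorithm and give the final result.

Computing 7^18 by squaring (build up from 7^1; each line after the first costs one multiplication):

7^1 = 7
7^2 = (7^1)^2 = 7^2 = 49
7^4 = (7^2)^2 = 49^2 = 2401
7^8 = (7^4)^2 = 2401^2 = 5764801
7^9 = 7 * 7^8 = 7 * 5764801 = 40353607
7^18 = (7^9)^2 = 40353607^2 = 1628413597910449

Result: 1628413597910449
Multiplications needed: 5 (5 lines after 7^1)

7^18 = 1628413597910449. Using exponentiation by squaring, this requires 5 multiplications. The key idea: if the exponent is even, square the half-power; if odd, multiply by the base once.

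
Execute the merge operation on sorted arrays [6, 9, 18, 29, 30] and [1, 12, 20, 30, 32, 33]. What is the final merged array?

Merging process:

Compare 6 vs 1: take 1 from right. Merged: [1]
Compare 6 vs 12: take 6 from left. Merged: [1, 6]
Compare 9 vs 12: take 9 from left. Merged: [1, 6, 9]
Compare 18 vs 12: take 12 from right. Merged: [1, 6, 9, 12]
Compare 18 vs 20: take 18 from left. Merged: [1, 6, 9, 12, 18]
Compare 29 vs 20: take 20 from right. Merged: [1, 6, 9, 12, 18, 20]
Compare 29 vs 30: take 29 from left. Merged: [1, 6, 9, 12, 18, 20, 29]
Compare 30 vs 30: take 30 from left. Merged: [1, 6, 9, 12, 18, 20, 29, 30]
Append remaining from right: [30, 32, 33]. Merged: [1, 6, 9, 12, 18, 20, 29, 30, 30, 32, 33]

Final merged array: [1, 6, 9, 12, 18, 20, 29, 30, 30, 32, 33]
Total comparisons: 8

The merged array is [1, 6, 9, 12, 18, 20, 29, 30, 30, 32, 33], requiring 8 comparisons. The merge step runs in O(n) time where n is the total number of elements.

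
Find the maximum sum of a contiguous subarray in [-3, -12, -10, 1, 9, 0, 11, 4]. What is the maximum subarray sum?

Using Kadane's algorithm on [-3, -12, -10, 1, 9, 0, 11, 4]:

Scanning through the array:
Position 1 (value -12): max_ending_here = -12, max_so_far = -3
Position 2 (value -10): max_ending_here = -10, max_so_far = -3
Position 3 (value 1): max_ending_here = 1, max_so_far = 1
Position 4 (value 9): max_ending_here = 10, max_so_far = 10
Position 5 (value 0): max_ending_here = 10, max_so_far = 10
Position 6 (value 11): max_ending_here = 21, max_so_far = 21
Position 7 (value 4): max_ending_here = 25, max_so_far = 25

Maximum subarray: [1, 9, 0, 11, 4]
Maximum sum: 25

The maximum subarray is [1, 9, 0, 11, 4] with sum 25. This subarray runs from index 3 to index 7.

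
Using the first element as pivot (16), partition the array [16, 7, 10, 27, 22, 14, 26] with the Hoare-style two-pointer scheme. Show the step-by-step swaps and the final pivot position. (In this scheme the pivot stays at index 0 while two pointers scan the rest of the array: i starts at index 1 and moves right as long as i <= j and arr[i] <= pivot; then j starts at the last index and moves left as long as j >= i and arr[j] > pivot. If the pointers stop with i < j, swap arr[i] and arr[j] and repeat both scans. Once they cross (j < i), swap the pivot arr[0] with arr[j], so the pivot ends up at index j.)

Hoare-style two-pointer partition with pivot = 16:

Initial array: [16, 7, 10, 27, 22, 14, 26]

Pointers start at i = 1, j = 6.
i stops at index 3 (arr[3]=27 > 16), j stops at index 5 (arr[5]=14 <= 16): swap arr[3] and arr[5], array becomes [16, 7, 10, 14, 22, 27, 26]
i ends at 4, j ends at 3: the pointers have crossed (j < i), so scanning stops.

Swap pivot arr[0] with arr[3] to place pivot at position 3: [14, 7, 10, 16, 22, 27, 26]
Pivot position: 3

After partitioning with pivot 16, the array becomes [14, 7, 10, 16, 22, 27, 26]. The pivot is placed at index 3. All elements to the left of the pivot are <= 16, and all elements to the right are > 16.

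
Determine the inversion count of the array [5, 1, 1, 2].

Finding inversions in [5, 1, 1, 2]:

(0, 1): arr[0]=5 > arr[1]=1
(0, 2): arr[0]=5 > arr[2]=1
(0, 3): arr[0]=5 > arr[3]=2

Total inversions: 3

The array has 3 inversion(s): (0,1), (0,2), (0,3). Each pair (i,j) satisfies i < j and arr[i] > arr[j].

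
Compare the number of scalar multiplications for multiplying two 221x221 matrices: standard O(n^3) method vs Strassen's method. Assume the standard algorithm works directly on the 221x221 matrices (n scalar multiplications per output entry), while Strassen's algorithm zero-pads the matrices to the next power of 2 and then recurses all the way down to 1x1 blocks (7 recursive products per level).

Matrix multiplication for 221x221 matrices:

Strassen's algorithm requires power-of-2 dimensions. Pad 221x221 to 256x256 (next power of 2).

Standard algorithm: 221^3 = 10793861 multiplications
Strassen's algorithm: 7^(log2(256)) = 7^8 = 5764801 multiplications
Savings: 10793861 - 5764801 = 5029060 multiplications

Standard: 10793861 multiplications (221^3). Strassen: 5764801 multiplications (7^8, after padding to 256x256). Strassen reduces 8 recursive multiplications to 7 at each level.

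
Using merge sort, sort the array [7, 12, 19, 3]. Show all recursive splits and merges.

Merge sort trace:

Split: [7, 12, 19, 3] -> [7, 12] and [19, 3]
  Split: [7, 12] -> [7] and [12]
  Merge: [7] + [12] -> [7, 12]
  Split: [19, 3] -> [19] and [3]
  Merge: [19] + [3] -> [3, 19]
Merge: [7, 12] + [3, 19] -> [3, 7, 12, 19]

Final sorted array: [3, 7, 12, 19]

The merge sort proceeds by recursively splitting the array and merging sorted halves.
After all merges, the sorted array is [3, 7, 12, 19].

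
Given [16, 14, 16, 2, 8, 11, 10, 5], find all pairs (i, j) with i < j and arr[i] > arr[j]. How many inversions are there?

Finding inversions in [16, 14, 16, 2, 8, 11, 10, 5]:

(0, 1): arr[0]=16 > arr[1]=14
(0, 3): arr[0]=16 > arr[3]=2
(0, 4): arr[0]=16 > arr[4]=8
(0, 5): arr[0]=16 > arr[5]=11
(0, 6): arr[0]=16 > arr[6]=10
(0, 7): arr[0]=16 > arr[7]=5
(1, 3): arr[1]=14 > arr[3]=2
(1, 4): arr[1]=14 > arr[4]=8
(1, 5): arr[1]=14 > arr[5]=11
(1, 6): arr[1]=14 > arr[6]=10
(1, 7): arr[1]=14 > arr[7]=5
(2, 3): arr[2]=16 > arr[3]=2
(2, 4): arr[2]=16 > arr[4]=8
(2, 5): arr[2]=16 > arr[5]=11
(2, 6): arr[2]=16 > arr[6]=10
(2, 7): arr[2]=16 > arr[7]=5
(4, 7): arr[4]=8 > arr[7]=5
(5, 6): arr[5]=11 > arr[6]=10
(5, 7): arr[5]=11 > arr[7]=5
(6, 7): arr[6]=10 > arr[7]=5

Total inversions: 20

The array has 20 inversion(s): (0,1), (0,3), (0,4), (0,5), (0,6), (0,7), (1,3), (1,4), (1,5), (1,6), (1,7), (2,3), (2,4), (2,5), (2,6), (2,7), (4,7), (5,6), (5,7), (6,7). Each pair (i,j) satisfies i < j and arr[i] > arr[j].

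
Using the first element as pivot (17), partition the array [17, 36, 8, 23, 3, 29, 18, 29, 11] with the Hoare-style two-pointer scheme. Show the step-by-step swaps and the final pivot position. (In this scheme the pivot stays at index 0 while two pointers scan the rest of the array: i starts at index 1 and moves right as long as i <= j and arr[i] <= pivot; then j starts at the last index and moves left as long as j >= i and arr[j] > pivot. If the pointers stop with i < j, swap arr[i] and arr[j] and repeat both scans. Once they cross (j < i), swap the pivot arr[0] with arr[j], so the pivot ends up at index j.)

Hoare-style two-pointer partition with pivot = 17:

Initial array: [17, 36, 8, 23, 3, 29, 18, 29, 11]

Pointers start at i = 1, j = 8.
i stops at index 1 (arr[1]=36 > 17), j stops at index 8 (arr[8]=11 <= 17): swap arr[1] and arr[8], array becomes [17, 11, 8, 23, 3, 29, 18, 29, 36]
i stops at index 3 (arr[3]=23 > 17), j stops at index 4 (arr[4]=3 <= 17): swap arr[3] and arr[4], array becomes [17, 11, 8, 3, 23, 29, 18, 29, 36]
i ends at 4, j ends at 3: the pointers have crossed (j < i), so scanning stops.

Swap pivot arr[0] with arr[3] to place pivot at position 3: [3, 11, 8, 17, 23, 29, 18, 29, 36]
Pivot position: 3

After partitioning with pivot 17, the array becomes [3, 11, 8, 17, 23, 29, 18, 29, 36]. The pivot is placed at index 3. All elements to the left of the pivot are <= 17, and all elements to the right are > 17.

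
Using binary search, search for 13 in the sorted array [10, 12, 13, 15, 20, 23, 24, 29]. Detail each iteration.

Binary search for 13 in [10, 12, 13, 15, 20, 23, 24, 29]:

lo=0, hi=7, mid=3, arr[mid]=15 -> 15 > 13, search left half
lo=0, hi=2, mid=1, arr[mid]=12 -> 12 < 13, search right half
lo=2, hi=2, mid=2, arr[mid]=13 -> Found target at index 2!

Binary search finds 13 at index 2 after 3 comparisons. The search repeatedly halves the search space by comparing with the middle element.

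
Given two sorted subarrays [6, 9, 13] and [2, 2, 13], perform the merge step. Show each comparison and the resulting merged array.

Merging process:

Compare 6 vs 2: take 2 from right. Merged: [2]
Compare 6 vs 2: take 2 from right. Merged: [2, 2]
Compare 6 vs 13: take 6 from left. Merged: [2, 2, 6]
Compare 9 vs 13: take 9 from left. Merged: [2, 2, 6, 9]
Compare 13 vs 13: take 13 from left. Merged: [2, 2, 6, 9, 13]
Append remaining from right: [13]. Merged: [2, 2, 6, 9, 13, 13]

Final merged array: [2, 2, 6, 9, 13, 13]
Total comparisons: 5

The merged array is [2, 2, 6, 9, 13, 13], requiring 5 comparisons. The merge step runs in O(n) time where n is the total number of elements.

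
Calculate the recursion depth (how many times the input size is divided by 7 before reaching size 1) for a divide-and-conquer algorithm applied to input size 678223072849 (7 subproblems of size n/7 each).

For divide and conquer with division factor 7:

Problem sizes at each level:
Level 0: 678223072849
Level 1: 96889010407
Level 2: 13841287201
Level 3: 1977326743
Level 4: 282475249
Level 5: 40353607
Level 6: 5764801
Level 7: 823543
Level 8: 117649
Level 9: 16807
Level 10: 2401
Level 11: 343
Level 12: 49
Level 13: 7
Level 14: 1

The root is level 0 and the size-1 base case is level 14 (the tree spans levels 0 through 14, i.e. 15 levels counting the root), so the depth is the number of divisions: log_7(678223072849) = 14

The recursion tree depth is log_7(678223072849) = 14. At each level, the problem size is divided by 7, so it takes 14 divisions to reduce to a base case of size 1. The algorithm makes 7 recursive calls at each level.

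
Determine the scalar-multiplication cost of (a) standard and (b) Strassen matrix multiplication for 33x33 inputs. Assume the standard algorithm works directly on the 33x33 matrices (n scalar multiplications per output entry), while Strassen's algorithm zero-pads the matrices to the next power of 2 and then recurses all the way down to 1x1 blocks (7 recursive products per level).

Matrix multiplication for 33x33 matrices:

Strassen's algorithm requires power-of-2 dimensions. Pad 33x33 to 64x64 (next power of 2).

Standard algorithm: 33^3 = 35937 multiplications
Strassen's algorithm: 7^(log2(64)) = 7^6 = 117649 multiplications
Difference: 35937 - 117649 = -81712 (Strassen uses MORE here due to padding overhead — for small or just-over-power-of-2 n, padding can outweigh the per-level savings)

Standard: 35937 multiplications (33^3). Strassen: 117649 multiplications (7^6, after padding to 64x64). Strassen reduces 8 recursive multiplications to 7 at each level.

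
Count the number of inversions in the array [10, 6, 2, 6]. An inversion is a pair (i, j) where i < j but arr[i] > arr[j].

Finding inversions in [10, 6, 2, 6]:

(0, 1): arr[0]=10 > arr[1]=6
(0, 2): arr[0]=10 > arr[2]=2
(0, 3): arr[0]=10 > arr[3]=6
(1, 2): arr[1]=6 > arr[2]=2

Total inversions: 4

The array has 4 inversion(s): (0,1), (0,2), (0,3), (1,2). Each pair (i,j) satisfies i < j and arr[i] > arr[j].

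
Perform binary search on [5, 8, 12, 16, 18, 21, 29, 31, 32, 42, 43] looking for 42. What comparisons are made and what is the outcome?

Binary search for 42 in [5, 8, 12, 16, 18, 21, 29, 31, 32, 42, 43]:

lo=0, hi=10, mid=5, arr[mid]=21 -> 21 < 42, search right half
lo=6, hi=10, mid=8, arr[mid]=32 -> 32 < 42, search right half
lo=9, hi=10, mid=9, arr[mid]=42 -> Found target at index 9!

Binary search finds 42 at index 9 after 3 comparisons. The search repeatedly halves the search space by comparing with the middle element.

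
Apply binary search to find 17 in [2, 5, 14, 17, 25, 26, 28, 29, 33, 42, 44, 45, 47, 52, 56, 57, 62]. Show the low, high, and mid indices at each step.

Binary search for 17 in [2, 5, 14, 17, 25, 26, 28, 29, 33, 42, 44, 45, 47, 52, 56, 57, 62]:

lo=0, hi=16, mid=8, arr[mid]=33 -> 33 > 17, search left half
lo=0, hi=7, mid=3, arr[mid]=17 -> Found target at index 3!

Binary search finds 17 at index 3 after 2 comparisons. The search repeatedly halves the search space by comparing with the middle element.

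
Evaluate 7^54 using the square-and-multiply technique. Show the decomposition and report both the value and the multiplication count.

Computing 7^54 by squaring (build up from 7^1; each line after the first costs one multiplication):

7^1 = 7
7^2 = (7^1)^2 = 7^2 = 49
7^3 = 7 * 7^2 = 7 * 49 = 343
7^6 = (7^3)^2 = 343^2 = 117649
7^12 = (7^6)^2 = 117649^2 = 13841287201
7^13 = 7 * 7^12 = 7 * 13841287201 = 96889010407
7^26 = (7^13)^2 = 96889010407^2 = 9387480337647754305649
7^27 = 7 * 7^26 = 7 * 9387480337647754305649 = 65712362363534280139543
7^54 = (7^27)^2 = 65712362363534280139543^2 = 4318114567396436564035293097707728087552248849

Result: 4318114567396436564035293097707728087552248849
Multiplications needed: 8 (8 lines after 7^1)

7^54 = 4318114567396436564035293097707728087552248849. Using exponentiation by squaring, this requires 8 multiplications. The key idea: if the exponent is even, square the half-power; if odd, multiply by the base once.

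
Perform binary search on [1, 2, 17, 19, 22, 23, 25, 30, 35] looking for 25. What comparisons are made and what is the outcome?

Binary search for 25 in [1, 2, 17, 19, 22, 23, 25, 30, 35]:

lo=0, hi=8, mid=4, arr[mid]=22 -> 22 < 25, search right half
lo=5, hi=8, mid=6, arr[mid]=25 -> Found target at index 6!

Binary search finds 25 at index 6 after 2 comparisons. The search repeatedly halves the search space by comparing with the middle element.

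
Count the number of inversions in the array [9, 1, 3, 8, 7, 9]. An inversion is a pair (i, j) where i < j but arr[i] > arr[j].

Finding inversions in [9, 1, 3, 8, 7, 9]:

(0, 1): arr[0]=9 > arr[1]=1
(0, 2): arr[0]=9 > arr[2]=3
(0, 3): arr[0]=9 > arr[3]=8
(0, 4): arr[0]=9 > arr[4]=7
(3, 4): arr[3]=8 > arr[4]=7

Total inversions: 5

The array has 5 inversion(s): (0,1), (0,2), (0,3), (0,4), (3,4). Each pair (i,j) satisfies i < j and arr[i] > arr[j].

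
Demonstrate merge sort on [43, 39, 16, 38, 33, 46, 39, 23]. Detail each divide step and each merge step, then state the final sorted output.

Merge sort trace:

Split: [43, 39, 16, 38, 33, 46, 39, 23] -> [43, 39, 16, 38] and [33, 46, 39, 23]
  Split: [43, 39, 16, 38] -> [43, 39] and [16, 38]
    Split: [43, 39] -> [43] and [39]
    Merge: [43] + [39] -> [39, 43]
    Split: [16, 38] -> [16] and [38]
    Merge: [16] + [38] -> [16, 38]
  Merge: [39, 43] + [16, 38] -> [16, 38, 39, 43]
  Split: [33, 46, 39, 23] -> [33, 46] and [39, 23]
    Split: [33, 46] -> [33] and [46]
    Merge: [33] + [46] -> [33, 46]
    Split: [39, 23] -> [39] and [23]
    Merge: [39] + [23] -> [23, 39]
  Merge: [33, 46] + [23, 39] -> [23, 33, 39, 46]
Merge: [16, 38, 39, 43] + [23, 33, 39, 46] -> [16, 23, 33, 38, 39, 39, 43, 46]

Final sorted array: [16, 23, 33, 38, 39, 39, 43, 46]

The merge sort proceeds by recursively splitting the array and merging sorted halves.
After all merges, the sorted array is [16, 23, 33, 38, 39, 39, 43, 46].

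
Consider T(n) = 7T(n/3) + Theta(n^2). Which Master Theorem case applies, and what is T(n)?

Master Theorem for T(n) = 7T(n/3) + O(n^2):

a = 7, b = 3, c = 2
log_b(a) = log_3(7) = 1.7712

Case 3: c = 2 > log_3(7) = 1.7712
T(n) = O(n^2) = O(n^2)

For T(n) = 7T(n/3) + O(n^2): log_3(7) = 1.7712. This is Case 3 of the Master Theorem (c > log_b(a), work dominated by root), giving O(n^2).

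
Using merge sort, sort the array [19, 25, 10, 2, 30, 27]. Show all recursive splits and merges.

Merge sort trace:

Split: [19, 25, 10, 2, 30, 27] -> [19, 25, 10] and [2, 30, 27]
  Split: [19, 25, 10] -> [19] and [25, 10]
    Split: [25, 10] -> [25] and [10]
    Merge: [25] + [10] -> [10, 25]
  Merge: [19] + [10, 25] -> [10, 19, 25]
  Split: [2, 30, 27] -> [2] and [30, 27]
    Split: [30, 27] -> [30] and [27]
    Merge: [30] + [27] -> [27, 30]
  Merge: [2] + [27, 30] -> [2, 27, 30]
Merge: [10, 19, 25] + [2, 27, 30] -> [2, 10, 19, 25, 27, 30]

Final sorted array: [2, 10, 19, 25, 27, 30]

The merge sort proceeds by recursively splitting the array and merging sorted halves.
After all merges, the sorted array is [2, 10, 19, 25, 27, 30].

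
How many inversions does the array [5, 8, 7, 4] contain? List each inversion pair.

Finding inversions in [5, 8, 7, 4]:

(0, 3): arr[0]=5 > arr[3]=4
(1, 2): arr[1]=8 > arr[2]=7
(1, 3): arr[1]=8 > arr[3]=4
(2, 3): arr[2]=7 > arr[3]=4

Total inversions: 4

The array has 4 inversion(s): (0,3), (1,2), (1,3), (2,3). Each pair (i,j) satisfies i < j and arr[i] > arr[j].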